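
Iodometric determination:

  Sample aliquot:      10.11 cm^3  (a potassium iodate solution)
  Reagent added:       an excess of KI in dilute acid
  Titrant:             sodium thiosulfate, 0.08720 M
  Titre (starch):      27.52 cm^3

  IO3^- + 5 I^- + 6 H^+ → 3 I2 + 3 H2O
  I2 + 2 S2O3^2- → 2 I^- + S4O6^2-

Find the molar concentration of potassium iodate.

0.03956 M

n(S2O3^2-) = 0.02752 × 0.08720 = 2.400 × 10^-3 mol
n(I2) = n(S2O3^2-)/2 = 1.200 × 10^-3 mol
From the 1:3 ratio, n(IO3^-) in the aliquot = 1/3 × 1.200 × 10^-3 = 4.000 × 10^-4 mol
[IO3^-] = 4.000 × 10^-4 / 0.01011 = 0.03956 mol/L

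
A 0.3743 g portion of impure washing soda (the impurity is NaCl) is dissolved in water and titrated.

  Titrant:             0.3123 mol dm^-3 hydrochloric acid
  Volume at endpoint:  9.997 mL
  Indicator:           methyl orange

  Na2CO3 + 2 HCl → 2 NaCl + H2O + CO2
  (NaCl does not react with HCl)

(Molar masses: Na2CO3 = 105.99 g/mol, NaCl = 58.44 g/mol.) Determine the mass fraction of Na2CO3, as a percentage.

44.20 %

n(HCl) = 0.009997 × 0.3123 = 3.122 × 10^-3 mol
Let x = n(Na2CO3), y = n(NaCl).
Titrant: 2x = 3.122 × 10^-3;  mass: 105.99x + 58.44y = 0.3743
Solving, x = 1.561 × 10^-3 mol, y = 3.574 × 10^-3 mol
mass of Na2CO3 = 1.561 × 10^-3 × 105.99 = 0.1655 g
% Na2CO3 = 0.1655 / 0.3743 × 100 = 44.20 %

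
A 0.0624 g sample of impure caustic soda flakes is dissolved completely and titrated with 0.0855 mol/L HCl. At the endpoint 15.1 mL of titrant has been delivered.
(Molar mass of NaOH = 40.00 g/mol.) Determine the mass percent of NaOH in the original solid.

NaOH + HCl → NaCl + H2O
n(HCl) = 0.0151 L × 0.0855 mol/L = 1.29 × 10^-3 mol
n(NaOH) = 1.29 × 10^-3 mol (1:1 ratio)
mass of NaOH = 1.29 × 10^-3 × 40.00 g/mol = 0.0516 g
% NaOH = 0.0516 / 0.0624 × 100 = 82.8 %

82.8 %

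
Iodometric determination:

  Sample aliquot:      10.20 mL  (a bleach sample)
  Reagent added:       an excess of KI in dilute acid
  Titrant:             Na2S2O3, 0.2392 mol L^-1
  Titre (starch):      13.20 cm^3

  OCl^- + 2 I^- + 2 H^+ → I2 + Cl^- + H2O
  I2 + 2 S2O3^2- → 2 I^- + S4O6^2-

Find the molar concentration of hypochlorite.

n(S2O3^2-) = 0.01320 × 0.2392 = 3.157 × 10^-3 mol
n(I2) = n(S2O3^2-)/2 = 1.579 × 10^-3 mol
n(OCl^-) in the aliquot = 1.579 × 10^-3 mol (1:1 ratio)
[OCl^-] = 1.579 × 10^-3 / 0.01020 = 0.1548 mol/L

0.1548 mol/L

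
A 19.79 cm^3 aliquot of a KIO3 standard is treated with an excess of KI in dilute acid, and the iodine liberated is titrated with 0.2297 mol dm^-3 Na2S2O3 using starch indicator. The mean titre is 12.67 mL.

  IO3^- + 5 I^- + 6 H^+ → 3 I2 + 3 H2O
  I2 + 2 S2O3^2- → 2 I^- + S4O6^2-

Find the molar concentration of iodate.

0.02451 mol/L

n(S2O3^2-) = 0.01267 × 0.2297 = 2.910 × 10^-3 mol
n(I2) = n(S2O3^2-)/2 = 1.455 × 10^-3 mol
From the 1:3 ratio, n(IO3^-) in the aliquot = 1/3 × 1.455 × 10^-3 = 4.850 × 10^-4 mol
[IO3^-] = 4.850 × 10^-4 / 0.01979 = 0.02451 mol/L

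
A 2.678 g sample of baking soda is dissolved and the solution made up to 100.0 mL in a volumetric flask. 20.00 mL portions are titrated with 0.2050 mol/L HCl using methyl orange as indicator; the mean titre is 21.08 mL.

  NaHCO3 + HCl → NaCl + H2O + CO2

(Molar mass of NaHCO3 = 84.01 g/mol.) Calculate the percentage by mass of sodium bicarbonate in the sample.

n(HCl) per titration = 0.02108 × 0.2050 = 4.321 × 10^-3 mol
n(NaHCO3) in each aliquot = 4.321 × 10^-3 mol (1:1 ratio)
n(NaHCO3) in the whole flask = 4.321 × 10^-3 × 100.0/20.00 = 0.02161 mol
mass of NaHCO3 = 0.02161 × 84.01 = 1.815 g
% NaHCO3 = 1.815 / 2.678 × 100 = 67.78 %

67.78 %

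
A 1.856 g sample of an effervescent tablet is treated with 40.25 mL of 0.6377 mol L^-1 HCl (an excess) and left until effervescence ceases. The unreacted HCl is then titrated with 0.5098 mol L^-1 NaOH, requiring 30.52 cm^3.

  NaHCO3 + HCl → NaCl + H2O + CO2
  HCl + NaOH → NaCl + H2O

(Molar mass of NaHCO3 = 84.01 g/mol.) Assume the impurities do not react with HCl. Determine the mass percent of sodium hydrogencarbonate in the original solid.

45.75 %

n(HCl) added = 0.04025 × 0.6377 = 0.02567 mol
n(NaOH) used in back-titration = 0.03052 × 0.5098 = 0.01556 mol
n(HCl) left over = 0.01556 mol (1:1 ratio)
n(HCl) consumed by analyte = 0.02567 − 0.01556 = 0.01011 mol
n(NaHCO3) = 0.01011 mol (1:1 ratio)
mass of NaHCO3 = 0.01011 × 84.01 = 0.8492 g
% NaHCO3 = 0.8492 / 1.856 × 100 = 45.75 %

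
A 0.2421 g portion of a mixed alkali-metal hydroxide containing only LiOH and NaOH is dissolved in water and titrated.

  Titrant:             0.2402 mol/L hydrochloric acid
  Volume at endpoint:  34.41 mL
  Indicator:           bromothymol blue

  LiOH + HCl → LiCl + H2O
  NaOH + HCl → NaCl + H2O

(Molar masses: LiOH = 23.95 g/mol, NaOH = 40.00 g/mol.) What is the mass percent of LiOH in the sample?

54.55 %

n(HCl) = 0.03441 × 0.2402 = 8.265 × 10^-3 mol
Let x = n(LiOH), y = n(NaOH).
Titrant: 1x + 1y = 8.265 × 10^-3;  mass: 23.95x + 40.00y = 0.2421
Solving, x = 5.515 × 10^-3 mol, y = 2.751 × 10^-3 mol
mass of LiOH = 5.515 × 10^-3 × 23.95 = 0.1321 g
% LiOH = 0.1321 / 0.2421 × 100 = 54.55 %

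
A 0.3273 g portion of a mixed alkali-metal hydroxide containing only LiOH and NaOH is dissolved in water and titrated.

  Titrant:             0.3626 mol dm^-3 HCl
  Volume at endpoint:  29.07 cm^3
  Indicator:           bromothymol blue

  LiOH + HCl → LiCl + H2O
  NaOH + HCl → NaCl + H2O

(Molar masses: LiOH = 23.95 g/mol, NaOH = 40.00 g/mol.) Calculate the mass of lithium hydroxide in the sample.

n(HCl) = 0.02907 × 0.3626 = 0.01054 mol
Let x = n(LiOH), y = n(NaOH).
Titrant: 1x + 1y = 0.01054;  mass: 23.95x + 40.00y = 0.3273
Solving, x = 5.877 × 10^-3 mol, y = 4.663 × 10^-3 mol
mass of LiOH = 5.877 × 10^-3 × 23.95 = 0.1408 g

0.1408 g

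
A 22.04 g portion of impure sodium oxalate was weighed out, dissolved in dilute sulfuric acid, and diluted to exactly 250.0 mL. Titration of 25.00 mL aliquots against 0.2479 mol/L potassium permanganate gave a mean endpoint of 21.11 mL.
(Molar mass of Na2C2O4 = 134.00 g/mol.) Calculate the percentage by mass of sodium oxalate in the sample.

2 MnO4^- + 5 C2O4^2- + 16 H^+ → 2 Mn^2+ + 10 CO2 + 8 H2O
n(KMnO4) per titration = 0.02111 × 0.2479 = 5.233 × 10^-3 mol
From the 5:2 ratio, n(Na2C2O4) in each aliquot = 5/2 × 5.233 × 10^-3 = 0.01308 mol
n(Na2C2O4) in the whole flask = 0.01308 × 250.0/25.00 = 0.1308 mol
mass of Na2C2O4 = 0.1308 × 134.00 = 17.53 g
% Na2C2O4 = 17.53 / 22.04 × 100 = 79.54 %

79.54 %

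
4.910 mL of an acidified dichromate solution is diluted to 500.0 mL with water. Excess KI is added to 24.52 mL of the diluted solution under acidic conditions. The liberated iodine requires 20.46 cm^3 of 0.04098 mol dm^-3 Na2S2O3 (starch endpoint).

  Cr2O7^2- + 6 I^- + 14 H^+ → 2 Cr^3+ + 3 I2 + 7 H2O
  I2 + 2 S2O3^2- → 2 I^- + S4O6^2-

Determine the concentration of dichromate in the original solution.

0.5804 mol/L

n(S2O3^2-) = 0.02046 × 0.04098 = 8.385 × 10^-4 mol
n(I2) = n(S2O3^2-)/2 = 4.192 × 10^-4 mol
From the 1:3 ratio, n(Cr2O7^2-) in the aliquot = 1/3 × 4.192 × 10^-4 = 1.397 × 10^-4 mol
[Cr2O7^2-]_dilute = 1.397 × 10^-4 / 0.02452 = 0.005699 mol/L
[Cr2O7^2-]_original = 0.005699 × 500.0/4.910 = 0.5804 mol/L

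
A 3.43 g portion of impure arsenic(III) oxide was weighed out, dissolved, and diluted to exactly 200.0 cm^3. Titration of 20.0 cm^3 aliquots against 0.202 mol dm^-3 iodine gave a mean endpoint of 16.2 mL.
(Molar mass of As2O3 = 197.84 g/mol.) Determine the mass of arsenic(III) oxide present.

As2O3 + 2 I2 + 2 H2O → As2O5 + 4 HI
n(I2) per titration = 0.0162 × 0.202 = 3.27 × 10^-3 mol
From the 1:2 ratio, n(As2O3) in each aliquot = 1/2 × 3.27 × 10^-3 = 1.64 × 10^-3 mol
n(As2O3) in the whole flask = 1.64 × 10^-3 × 200.0/20.0 = 0.0164 mol
mass of As2O3 = 0.0164 × 197.84 = 3.24 g

3.24 g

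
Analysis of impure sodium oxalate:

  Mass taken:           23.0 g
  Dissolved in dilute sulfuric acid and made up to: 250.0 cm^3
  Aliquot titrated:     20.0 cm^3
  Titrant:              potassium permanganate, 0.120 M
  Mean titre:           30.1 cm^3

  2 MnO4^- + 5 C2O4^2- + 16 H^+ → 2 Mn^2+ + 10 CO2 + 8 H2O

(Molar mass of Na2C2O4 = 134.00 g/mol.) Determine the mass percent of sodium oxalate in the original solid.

n(KMnO4) per titration = 0.0301 × 0.120 = 3.61 × 10^-3 mol
From the 5:2 ratio, n(Na2C2O4) in each aliquot = 5/2 × 3.61 × 10^-3 = 9.03 × 10^-3 mol
n(Na2C2O4) in the whole flask = 9.03 × 10^-3 × 250.0/20.0 = 0.113 mol
mass of Na2C2O4 = 0.113 × 134.00 = 15.1 g
% Na2C2O4 = 15.1 / 23.0 × 100 = 65.8 %

65.8 %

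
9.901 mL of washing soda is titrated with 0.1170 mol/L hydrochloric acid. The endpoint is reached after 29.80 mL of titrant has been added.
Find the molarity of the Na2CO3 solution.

Na2CO3 + 2 HCl → 2 NaCl + H2O + CO2
n(HCl) = 0.02980 L × 0.1170 mol/L = 3.487 × 10^-3 mol
From the 1:2 mole ratio, n(Na2CO3) = 1/2 × 3.487 × 10^-3 = 1.743 × 10^-3 mol
[Na2CO3] = 1.743 × 10^-3 mol / 0.009901 L = 0.1761 mol/L

0.1761 mol/L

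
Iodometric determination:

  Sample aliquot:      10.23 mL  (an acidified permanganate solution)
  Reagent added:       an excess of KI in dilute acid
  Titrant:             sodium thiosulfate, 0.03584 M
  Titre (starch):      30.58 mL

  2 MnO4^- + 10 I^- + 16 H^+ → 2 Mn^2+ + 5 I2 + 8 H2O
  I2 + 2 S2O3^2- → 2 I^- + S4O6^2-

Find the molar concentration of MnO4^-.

n(S2O3^2-) = 0.03058 × 0.03584 = 1.096 × 10^-3 mol
n(I2) = n(S2O3^2-)/2 = 5.480 × 10^-4 mol
From the 2:5 ratio, n(MnO4^-) in the aliquot = 2/5 × 5.480 × 10^-4 = 2.192 × 10^-4 mol
[MnO4^-] = 2.192 × 10^-4 / 0.01023 = 0.02143 mol/L

0.02143 M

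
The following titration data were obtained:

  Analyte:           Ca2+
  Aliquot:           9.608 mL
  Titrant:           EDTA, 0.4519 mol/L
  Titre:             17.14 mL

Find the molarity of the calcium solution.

Ca^2+ + EDTA^4- → [Ca(EDTA)]^2-
n(EDTA) = 0.01714 L × 0.4519 mol/L = 7.746 × 10^-3 mol
n(Ca2+) = 7.746 × 10^-3 mol (1:1 mole ratio)
[Ca2+] = 7.746 × 10^-3 mol / 0.009608 L = 0.8062 mol/L

0.8062 mol/L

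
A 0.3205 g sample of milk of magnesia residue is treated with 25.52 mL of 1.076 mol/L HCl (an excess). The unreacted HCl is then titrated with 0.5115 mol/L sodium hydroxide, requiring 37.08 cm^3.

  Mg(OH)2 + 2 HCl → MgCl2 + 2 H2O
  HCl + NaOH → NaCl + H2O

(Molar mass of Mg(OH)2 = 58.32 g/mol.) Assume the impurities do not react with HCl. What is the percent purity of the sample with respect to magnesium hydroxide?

77.27 %

n(HCl) added = 0.02552 × 1.076 = 0.02746 mol
n(NaOH) used in back-titration = 0.03708 × 0.5115 = 0.01897 mol
n(HCl) left over = 0.01897 mol (1:1 ratio)
n(HCl) consumed by analyte = 0.02746 − 0.01897 = 8.493 × 10^-3 mol
From the 1:2 ratio, n(Mg(OH)2) = 1/2 × 8.493 × 10^-3 = 4.247 × 10^-3 mol
mass of Mg(OH)2 = 4.247 × 10^-3 × 58.32 = 0.2477 g
% Mg(OH)2 = 0.2477 / 0.3205 × 100 = 77.27 %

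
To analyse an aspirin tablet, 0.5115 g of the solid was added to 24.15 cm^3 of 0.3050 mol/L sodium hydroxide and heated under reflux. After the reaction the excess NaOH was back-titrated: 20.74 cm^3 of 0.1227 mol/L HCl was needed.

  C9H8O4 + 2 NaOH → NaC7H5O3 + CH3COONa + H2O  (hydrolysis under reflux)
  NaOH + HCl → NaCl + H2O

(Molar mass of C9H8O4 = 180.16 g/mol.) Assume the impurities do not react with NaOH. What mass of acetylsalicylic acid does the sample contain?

n(NaOH) added = 0.02415 × 0.3050 = 7.366 × 10^-3 mol
n(HCl) used in back-titration = 0.02074 × 0.1227 = 2.545 × 10^-3 mol
n(NaOH) left over = 2.545 × 10^-3 mol (1:1 ratio)
n(NaOH) consumed by analyte = 7.366 × 10^-3 − 2.545 × 10^-3 = 4.821 × 10^-3 mol
From the 1:2 ratio, n(C9H8O4) = 1/2 × 4.821 × 10^-3 = 2.410 × 10^-3 mol
mass of C9H8O4 = 2.410 × 10^-3 × 180.16 = 0.4343 g

0.4343 g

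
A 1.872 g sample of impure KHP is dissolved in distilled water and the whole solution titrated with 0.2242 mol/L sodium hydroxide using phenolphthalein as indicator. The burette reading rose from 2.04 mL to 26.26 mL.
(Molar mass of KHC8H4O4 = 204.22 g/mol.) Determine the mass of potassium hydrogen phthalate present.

KHC8H4O4 + NaOH → KNaC8H4O4 + H2O
n(NaOH) = 0.02422 L × 0.2242 mol/L = 5.430 × 10^-3 mol
n(KHC8H4O4) = 5.430 × 10^-3 mol (1:1 ratio)
mass of KHC8H4O4 = 5.430 × 10^-3 × 204.22 g/mol = 1.109 g

1.109 g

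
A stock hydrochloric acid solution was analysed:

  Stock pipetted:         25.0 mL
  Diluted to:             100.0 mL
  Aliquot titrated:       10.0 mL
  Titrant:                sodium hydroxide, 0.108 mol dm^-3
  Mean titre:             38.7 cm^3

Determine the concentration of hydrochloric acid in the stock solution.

1.67 mol/L

HCl + NaOH → NaCl + H2O
n(NaOH) = 0.0387 × 0.108 = 4.18 × 10^-3 mol
n(HCl) in the aliquot = 4.18 × 10^-3 mol (1:1 ratio)
[HCl]_dilute = 4.18 × 10^-3 / 0.0100 = 0.418 mol/L
Dilution factor = 100.0 / 25.0 = 4.000
[HCl]_stock = 0.418 × 4.000 = 1.67 mol/L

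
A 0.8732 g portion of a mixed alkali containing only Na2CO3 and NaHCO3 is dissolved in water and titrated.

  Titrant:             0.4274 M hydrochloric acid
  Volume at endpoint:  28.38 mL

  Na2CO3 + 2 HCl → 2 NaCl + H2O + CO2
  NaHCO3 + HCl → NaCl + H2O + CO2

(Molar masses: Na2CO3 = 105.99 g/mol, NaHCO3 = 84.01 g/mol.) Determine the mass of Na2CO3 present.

0.2491 g

n(HCl) = 0.02838 × 0.4274 = 0.01213 mol
Let x = n(Na2CO3), y = n(NaHCO3).
Titrant: 2x + 1y = 0.01213;  mass: 105.99x + 84.01y = 0.8732
Solving, x = 2.351 × 10^-3 mol, y = 7.428 × 10^-3 mol
mass of Na2CO3 = 2.351 × 10^-3 × 105.99 = 0.2491 g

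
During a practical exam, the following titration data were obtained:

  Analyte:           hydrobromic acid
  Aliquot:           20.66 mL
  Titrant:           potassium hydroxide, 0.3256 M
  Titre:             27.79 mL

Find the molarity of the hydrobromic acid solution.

HBr + KOH → KBr + H2O
n(KOH) = 0.02779 L × 0.3256 mol/L = 9.048 × 10^-3 mol
n(HBr) = 9.048 × 10^-3 mol (1:1 mole ratio)
[HBr] = 9.048 × 10^-3 mol / 0.02066 L = 0.4380 mol/L

0.4380 M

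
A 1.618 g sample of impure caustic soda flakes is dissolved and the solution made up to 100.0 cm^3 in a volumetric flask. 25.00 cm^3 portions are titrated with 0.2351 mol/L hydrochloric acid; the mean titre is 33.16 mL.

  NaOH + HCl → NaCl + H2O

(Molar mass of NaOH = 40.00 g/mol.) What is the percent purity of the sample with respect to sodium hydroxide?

n(HCl) per titration = 0.03316 × 0.2351 = 7.796 × 10^-3 mol
n(NaOH) in each aliquot = 7.796 × 10^-3 mol (1:1 ratio)
n(NaOH) in the whole flask = 7.796 × 10^-3 × 100.0/25.00 = 0.03118 mol
mass of NaOH = 0.03118 × 40.00 = 1.247 g
% NaOH = 1.247 / 1.618 × 100 = 77.09 %

77.09 %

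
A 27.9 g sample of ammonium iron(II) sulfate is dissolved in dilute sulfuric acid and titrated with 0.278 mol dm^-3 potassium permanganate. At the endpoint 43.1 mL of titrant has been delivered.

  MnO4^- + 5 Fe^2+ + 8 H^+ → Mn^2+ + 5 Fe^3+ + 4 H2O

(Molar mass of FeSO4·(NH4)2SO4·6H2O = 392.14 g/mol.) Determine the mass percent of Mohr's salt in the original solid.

84.2 %

n(KMnO4) = 0.0431 L × 0.278 mol/L = 0.0120 mol
From the 5:1 ratio, n(FeSO4·(NH4)2SO4·6H2O) = 5/1 × 0.0120 = 0.0599 mol
mass of FeSO4·(NH4)2SO4·6H2O = 0.0599 × 392.14 g/mol = 23.5 g
% FeSO4·(NH4)2SO4·6H2O = 23.5 / 27.9 × 100 = 84.2 %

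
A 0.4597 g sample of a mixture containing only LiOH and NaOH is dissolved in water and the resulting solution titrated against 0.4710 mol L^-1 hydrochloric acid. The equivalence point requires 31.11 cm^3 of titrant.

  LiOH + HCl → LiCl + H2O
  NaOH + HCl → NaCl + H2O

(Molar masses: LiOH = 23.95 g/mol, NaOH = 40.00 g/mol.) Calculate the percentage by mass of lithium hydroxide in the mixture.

41.03 %

n(HCl) = 0.03111 × 0.4710 = 0.01465 mol
Let x = n(LiOH), y = n(NaOH).
Titrant: 1x + 1y = 0.01465;  mass: 23.95x + 40.00y = 0.4597
Solving, x = 7.876 × 10^-3 mol, y = 6.777 × 10^-3 mol
mass of LiOH = 7.876 × 10^-3 × 23.95 = 0.1886 g
% LiOH = 0.1886 / 0.4597 × 100 = 41.03 %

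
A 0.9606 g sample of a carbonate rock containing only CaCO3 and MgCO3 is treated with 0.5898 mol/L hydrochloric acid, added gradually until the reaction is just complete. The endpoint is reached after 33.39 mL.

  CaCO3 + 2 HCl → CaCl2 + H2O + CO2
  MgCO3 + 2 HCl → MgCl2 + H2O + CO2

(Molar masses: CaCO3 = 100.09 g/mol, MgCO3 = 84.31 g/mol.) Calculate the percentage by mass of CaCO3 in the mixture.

86.12 %

n(HCl) = 0.03339 × 0.5898 = 0.01969 mol
Let x = n(CaCO3), y = n(MgCO3).
Titrant: 2x + 2y = 0.01969;  mass: 100.09x + 84.31y = 0.9606
Solving, x = 8.265 × 10^-3 mol, y = 1.582 × 10^-3 mol
mass of CaCO3 = 8.265 × 10^-3 × 100.09 = 0.8273 g
% CaCO3 = 0.8273 / 0.9606 × 100 = 86.12 %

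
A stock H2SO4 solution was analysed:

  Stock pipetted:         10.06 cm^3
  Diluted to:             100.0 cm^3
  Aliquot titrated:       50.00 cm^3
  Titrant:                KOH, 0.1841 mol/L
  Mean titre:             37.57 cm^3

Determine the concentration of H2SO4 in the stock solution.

H2SO4 + 2 KOH → K2SO4 + 2 H2O
n(KOH) = 0.03757 × 0.1841 = 6.917 × 10^-3 mol
From the 1:2 ratio, n(H2SO4) in the aliquot = 1/2 × 6.917 × 10^-3 = 3.458 × 10^-3 mol
[H2SO4]_dilute = 3.458 × 10^-3 / 0.05000 = 0.06917 mol/L
Dilution factor = 100.0 / 10.06 = 9.940
[H2SO4]_stock = 0.06917 × 9.940 = 0.6875 mol/L

0.6875 mol/L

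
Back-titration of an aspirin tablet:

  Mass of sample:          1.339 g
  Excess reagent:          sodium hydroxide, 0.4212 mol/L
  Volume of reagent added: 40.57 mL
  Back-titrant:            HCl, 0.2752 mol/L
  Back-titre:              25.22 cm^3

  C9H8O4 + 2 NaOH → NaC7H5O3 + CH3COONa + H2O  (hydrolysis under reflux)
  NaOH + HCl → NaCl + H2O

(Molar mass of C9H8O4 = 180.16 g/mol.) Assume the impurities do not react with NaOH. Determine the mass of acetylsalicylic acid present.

0.9141 g

n(NaOH) added = 0.04057 × 0.4212 = 0.01709 mol
n(HCl) used in back-titration = 0.02522 × 0.2752 = 6.941 × 10^-3 mol
n(NaOH) left over = 6.941 × 10^-3 mol (1:1 ratio)
n(NaOH) consumed by analyte = 0.01709 − 6.941 × 10^-3 = 0.01015 mol
From the 1:2 ratio, n(C9H8O4) = 1/2 × 0.01015 = 5.074 × 10^-3 mol
mass of C9H8O4 = 5.074 × 10^-3 × 180.16 = 0.9141 g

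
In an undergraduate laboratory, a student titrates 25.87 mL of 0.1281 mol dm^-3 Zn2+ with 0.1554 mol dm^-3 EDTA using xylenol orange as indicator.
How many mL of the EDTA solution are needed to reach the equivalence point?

21.33 mL

Zn^2+ + EDTA^4- → [Zn(EDTA)]^2-
n(Zn2+) = 0.02587 L × 0.1281 mol/L = 3.314 × 10^-3 mol
n(EDTA) = 3.314 × 10^-3 mol (1:1 stoichiometry)
V(EDTA) = 3.314 × 10^-3 mol / 0.1554 mol/L = 0.02133 L = 21.33 mL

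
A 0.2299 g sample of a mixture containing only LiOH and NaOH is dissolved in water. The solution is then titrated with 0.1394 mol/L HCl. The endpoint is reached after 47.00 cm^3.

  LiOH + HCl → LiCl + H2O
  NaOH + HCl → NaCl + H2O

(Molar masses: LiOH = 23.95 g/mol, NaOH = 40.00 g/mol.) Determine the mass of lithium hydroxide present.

n(HCl) = 0.04700 × 0.1394 = 6.552 × 10^-3 mol
Let x = n(LiOH), y = n(NaOH).
Titrant: 1x + 1y = 6.552 × 10^-3;  mass: 23.95x + 40.00y = 0.2299
Solving, x = 2.004 × 10^-3 mol, y = 4.547 × 10^-3 mol
mass of LiOH = 2.004 × 10^-3 × 23.95 = 0.04801 g

0.04801 g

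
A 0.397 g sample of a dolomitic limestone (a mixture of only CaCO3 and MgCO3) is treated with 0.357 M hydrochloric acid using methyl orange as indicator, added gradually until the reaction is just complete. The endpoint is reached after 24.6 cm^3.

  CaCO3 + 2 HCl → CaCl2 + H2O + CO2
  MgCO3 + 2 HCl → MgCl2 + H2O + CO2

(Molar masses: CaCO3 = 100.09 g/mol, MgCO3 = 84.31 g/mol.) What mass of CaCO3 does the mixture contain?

0.170 g

n(HCl) = 0.0246 × 0.357 = 8.78 × 10^-3 mol
Let x = n(CaCO3), y = n(MgCO3).
Titrant: 2x + 2y = 8.78 × 10^-3;  mass: 100.09x + 84.31y = 0.397
Solving, x = 1.70 × 10^-3 mol, y = 2.69 × 10^-3 mol
mass of CaCO3 = 1.70 × 10^-3 × 100.09 = 0.170 g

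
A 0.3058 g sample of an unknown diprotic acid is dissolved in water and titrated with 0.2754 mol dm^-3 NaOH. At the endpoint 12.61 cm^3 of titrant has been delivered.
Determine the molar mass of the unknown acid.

n(NaOH) = 0.01261 L × 0.2754 mol/L = 3.473 × 10^-3 mol
From the 1:2 ratio, n(H2A) = 1/2 × 3.473 × 10^-3 = 1.736 × 10^-3 mol
M = m / n = 0.3058 g / 1.736 × 10^-3 mol = 176.1 g/mol

176.1 g/mol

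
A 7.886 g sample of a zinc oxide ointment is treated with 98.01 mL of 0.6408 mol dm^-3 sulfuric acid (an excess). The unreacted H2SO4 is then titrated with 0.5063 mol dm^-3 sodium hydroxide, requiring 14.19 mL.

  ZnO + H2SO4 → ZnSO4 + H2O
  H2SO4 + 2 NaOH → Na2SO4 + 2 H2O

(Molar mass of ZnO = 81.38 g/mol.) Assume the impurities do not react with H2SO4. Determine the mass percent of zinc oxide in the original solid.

n(H2SO4) added = 0.09801 × 0.6408 = 0.06280 mol
n(NaOH) used in back-titration = 0.01419 × 0.5063 = 7.184 × 10^-3 mol
From the 1:2 ratio, n(H2SO4) left over = 1/2 × 7.184 × 10^-3 = 3.592 × 10^-3 mol
n(H2SO4) consumed by analyte = 0.06280 − 3.592 × 10^-3 = 0.05921 mol
n(ZnO) = 0.05921 mol (1:1 ratio)
mass of ZnO = 0.05921 × 81.38 = 4.819 g
% ZnO = 4.819 / 7.886 × 100 = 61.10 %

61.10 %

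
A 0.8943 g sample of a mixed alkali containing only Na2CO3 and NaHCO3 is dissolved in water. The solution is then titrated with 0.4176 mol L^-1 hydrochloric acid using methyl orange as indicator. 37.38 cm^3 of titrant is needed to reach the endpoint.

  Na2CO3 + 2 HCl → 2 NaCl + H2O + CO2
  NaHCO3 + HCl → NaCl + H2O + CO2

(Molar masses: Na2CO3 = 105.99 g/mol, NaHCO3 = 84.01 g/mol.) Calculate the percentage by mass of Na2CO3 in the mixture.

79.69 %

n(HCl) = 0.03738 × 0.4176 = 0.01561 mol
Let x = n(Na2CO3), y = n(NaHCO3).
Titrant: 2x + 1y = 0.01561;  mass: 105.99x + 84.01y = 0.8943
Solving, x = 6.724 × 10^-3 mol, y = 2.162 × 10^-3 mol
mass of Na2CO3 = 6.724 × 10^-3 × 105.99 = 0.7127 g
% Na2CO3 = 0.7127 / 0.8943 × 100 = 79.69 %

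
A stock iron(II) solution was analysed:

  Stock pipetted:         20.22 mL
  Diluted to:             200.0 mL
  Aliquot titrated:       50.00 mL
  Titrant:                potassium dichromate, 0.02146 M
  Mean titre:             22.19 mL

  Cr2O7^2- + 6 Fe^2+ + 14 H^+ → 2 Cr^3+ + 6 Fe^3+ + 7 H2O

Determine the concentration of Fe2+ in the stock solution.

n(K2Cr2O7) = 0.02219 × 0.02146 = 4.762 × 10^-4 mol
From the 6:1 ratio, n(Fe2+) in the aliquot = 6/1 × 4.762 × 10^-4 = 2.857 × 10^-3 mol
[Fe2+]_dilute = 2.857 × 10^-3 / 0.05000 = 0.05714 mol/L
Dilution factor = 200.0 / 20.22 = 9.891
[Fe2+]_stock = 0.05714 × 9.891 = 0.5652 mol/L

0.5652 M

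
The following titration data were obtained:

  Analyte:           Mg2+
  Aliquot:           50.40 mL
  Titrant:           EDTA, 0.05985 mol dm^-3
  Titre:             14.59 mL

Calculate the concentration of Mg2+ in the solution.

Mg^2+ + EDTA^4- → [Mg(EDTA)]^2-
n(EDTA) = 0.01459 L × 0.05985 mol/L = 8.732 × 10^-4 mol
n(Mg2+) = 8.732 × 10^-4 mol (1:1 mole ratio)
[Mg2+] = 8.732 × 10^-4 mol / 0.05040 L = 0.01733 mol/L

0.01733 mol/L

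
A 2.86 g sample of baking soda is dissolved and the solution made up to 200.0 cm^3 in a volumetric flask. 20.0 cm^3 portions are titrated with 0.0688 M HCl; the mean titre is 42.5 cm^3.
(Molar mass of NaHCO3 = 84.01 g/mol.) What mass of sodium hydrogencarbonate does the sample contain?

2.46 g

NaHCO3 + HCl → NaCl + H2O + CO2
n(HCl) per titration = 0.0425 × 0.0688 = 2.92 × 10^-3 mol
n(NaHCO3) in each aliquot = 2.92 × 10^-3 mol (1:1 ratio)
n(NaHCO3) in the whole flask = 2.92 × 10^-3 × 200.0/20.0 = 0.0292 mol
mass of NaHCO3 = 0.0292 × 84.01 = 2.46 g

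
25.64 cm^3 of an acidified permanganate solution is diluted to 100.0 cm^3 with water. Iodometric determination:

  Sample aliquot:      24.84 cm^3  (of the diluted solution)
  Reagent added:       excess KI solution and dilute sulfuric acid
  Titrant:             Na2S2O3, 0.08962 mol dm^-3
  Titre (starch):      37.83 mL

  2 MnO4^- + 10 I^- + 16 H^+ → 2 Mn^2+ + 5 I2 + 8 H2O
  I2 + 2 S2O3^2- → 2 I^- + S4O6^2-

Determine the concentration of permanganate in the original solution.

n(S2O3^2-) = 0.03783 × 0.08962 = 3.390 × 10^-3 mol
n(I2) = n(S2O3^2-)/2 = 1.695 × 10^-3 mol
From the 2:5 ratio, n(MnO4^-) in the aliquot = 2/5 × 1.695 × 10^-3 = 6.781 × 10^-4 mol
[MnO4^-]_dilute = 6.781 × 10^-4 / 0.02484 = 0.02730 mol/L
[MnO4^-]_original = 0.02730 × 100.0/25.64 = 0.1065 mol/L

0.1065 mol/L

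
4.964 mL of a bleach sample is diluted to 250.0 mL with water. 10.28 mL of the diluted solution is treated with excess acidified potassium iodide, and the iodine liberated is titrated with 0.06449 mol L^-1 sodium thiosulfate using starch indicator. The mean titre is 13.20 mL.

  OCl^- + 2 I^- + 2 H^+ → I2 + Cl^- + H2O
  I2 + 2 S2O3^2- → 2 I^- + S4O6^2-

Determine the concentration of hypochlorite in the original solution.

n(S2O3^2-) = 0.01320 × 0.06449 = 8.513 × 10^-4 mol
n(I2) = n(S2O3^2-)/2 = 4.256 × 10^-4 mol
n(OCl^-) in the aliquot = 4.256 × 10^-4 mol (1:1 ratio)
[OCl^-]_dilute = 4.256 × 10^-4 / 0.01028 = 0.04140 mol/L
[OCl^-]_original = 0.04140 × 250.0/4.964 = 2.085 mol/L

2.085 mol/L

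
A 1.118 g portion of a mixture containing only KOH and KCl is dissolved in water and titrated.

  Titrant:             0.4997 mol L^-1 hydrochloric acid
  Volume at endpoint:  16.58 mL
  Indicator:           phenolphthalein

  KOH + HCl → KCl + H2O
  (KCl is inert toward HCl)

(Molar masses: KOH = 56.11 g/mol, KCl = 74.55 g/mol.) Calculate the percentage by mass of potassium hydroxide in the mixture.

n(HCl) = 0.01658 × 0.4997 = 8.285 × 10^-3 mol
Let x = n(KOH), y = n(KCl).
Titrant: 1x = 8.285 × 10^-3;  mass: 56.11x + 74.55y = 1.118
Solving, x = 8.285 × 10^-3 mol, y = 8.761 × 10^-3 mol
mass of KOH = 8.285 × 10^-3 × 56.11 = 0.4649 g
% KOH = 0.4649 / 1.118 × 100 = 41.58 %

41.58 %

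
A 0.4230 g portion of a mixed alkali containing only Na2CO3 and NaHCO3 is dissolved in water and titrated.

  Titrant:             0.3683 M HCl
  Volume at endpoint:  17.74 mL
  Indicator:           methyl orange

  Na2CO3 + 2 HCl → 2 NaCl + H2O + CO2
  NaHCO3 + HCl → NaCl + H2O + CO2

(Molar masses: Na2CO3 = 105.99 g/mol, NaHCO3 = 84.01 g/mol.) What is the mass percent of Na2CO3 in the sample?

n(HCl) = 0.01774 × 0.3683 = 6.534 × 10^-3 mol
Let x = n(Na2CO3), y = n(NaHCO3).
Titrant: 2x + 1y = 6.534 × 10^-3;  mass: 105.99x + 84.01y = 0.4230
Solving, x = 2.030 × 10^-3 mol, y = 2.475 × 10^-3 mol
mass of Na2CO3 = 2.030 × 10^-3 × 105.99 = 0.2151 g
% Na2CO3 = 0.2151 / 0.4230 × 100 = 50.85 %

50.85 %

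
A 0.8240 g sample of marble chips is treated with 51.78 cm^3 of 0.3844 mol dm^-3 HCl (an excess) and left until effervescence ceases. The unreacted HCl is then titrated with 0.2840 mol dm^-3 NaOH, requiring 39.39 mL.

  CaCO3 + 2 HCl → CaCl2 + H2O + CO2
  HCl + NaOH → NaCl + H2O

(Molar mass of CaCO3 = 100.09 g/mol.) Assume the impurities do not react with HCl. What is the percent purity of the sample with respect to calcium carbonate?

52.94 %

n(HCl) added = 0.05178 × 0.3844 = 0.01990 mol
n(NaOH) used in back-titration = 0.03939 × 0.2840 = 0.01119 mol
n(HCl) left over = 0.01119 mol (1:1 ratio)
n(HCl) consumed by analyte = 0.01990 − 0.01119 = 8.717 × 10^-3 mol
From the 1:2 ratio, n(CaCO3) = 1/2 × 8.717 × 10^-3 = 4.359 × 10^-3 mol
mass of CaCO3 = 4.359 × 10^-3 × 100.09 = 0.4363 g
% CaCO3 = 0.4363 / 0.8240 × 100 = 52.94 %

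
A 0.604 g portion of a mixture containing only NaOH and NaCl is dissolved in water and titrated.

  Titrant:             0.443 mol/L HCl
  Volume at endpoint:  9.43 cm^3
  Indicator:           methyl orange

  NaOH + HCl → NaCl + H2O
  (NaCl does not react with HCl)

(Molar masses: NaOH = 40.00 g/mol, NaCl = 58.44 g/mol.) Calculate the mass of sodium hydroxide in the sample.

n(HCl) = 0.00943 × 0.443 = 4.18 × 10^-3 mol
Let x = n(NaOH), y = n(NaCl).
Titrant: 1x = 4.18 × 10^-3;  mass: 40.00x + 58.44y = 0.604
Solving, x = 4.18 × 10^-3 mol, y = 7.48 × 10^-3 mol
mass of NaOH = 4.18 × 10^-3 × 40.00 = 0.167 g

0.167 g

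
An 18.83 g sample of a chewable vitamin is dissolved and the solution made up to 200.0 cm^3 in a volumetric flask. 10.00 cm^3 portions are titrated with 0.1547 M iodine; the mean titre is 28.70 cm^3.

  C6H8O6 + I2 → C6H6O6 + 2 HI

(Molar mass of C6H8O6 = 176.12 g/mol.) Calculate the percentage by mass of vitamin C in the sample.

n(I2) per titration = 0.02870 × 0.1547 = 4.440 × 10^-3 mol
n(C6H8O6) in each aliquot = 4.440 × 10^-3 mol (1:1 ratio)
n(C6H8O6) in the whole flask = 4.440 × 10^-3 × 200.0/10.00 = 0.08880 mol
mass of C6H8O6 = 0.08880 × 176.12 = 15.64 g
% C6H8O6 = 15.64 / 18.83 × 100 = 83.05 %

83.05 %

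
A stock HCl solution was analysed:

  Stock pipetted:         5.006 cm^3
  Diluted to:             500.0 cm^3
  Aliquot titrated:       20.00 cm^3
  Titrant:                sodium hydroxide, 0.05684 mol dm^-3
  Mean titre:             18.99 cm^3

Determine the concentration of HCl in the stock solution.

HCl + NaOH → NaCl + H2O
n(NaOH) = 0.01899 × 0.05684 = 1.079 × 10^-3 mol
n(HCl) in the aliquot = 1.079 × 10^-3 mol (1:1 ratio)
[HCl]_dilute = 1.079 × 10^-3 / 0.02000 = 0.05397 mol/L
Dilution factor = 500.0 / 5.006 = 99.88
[HCl]_stock = 0.05397 × 99.88 = 5.390 mol/L

5.390 mol/L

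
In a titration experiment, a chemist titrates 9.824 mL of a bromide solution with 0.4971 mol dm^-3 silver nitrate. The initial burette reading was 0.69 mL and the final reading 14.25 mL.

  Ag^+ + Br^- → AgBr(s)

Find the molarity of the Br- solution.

0.6861 mol/L

n(AgNO3) = 0.01356 L × 0.4971 mol/L = 6.741 × 10^-3 mol
n(Br-) = 6.741 × 10^-3 mol (1:1 mole ratio)
[Br-] = 6.741 × 10^-3 mol / 0.009824 L = 0.6861 mol/L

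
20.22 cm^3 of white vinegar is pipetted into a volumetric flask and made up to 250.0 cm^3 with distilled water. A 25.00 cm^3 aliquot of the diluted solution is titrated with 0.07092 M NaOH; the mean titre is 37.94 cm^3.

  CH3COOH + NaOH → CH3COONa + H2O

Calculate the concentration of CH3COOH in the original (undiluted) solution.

1.331 M

n(NaOH) = 0.03794 × 0.07092 = 2.691 × 10^-3 mol
n(CH3COOH) in the aliquot = 2.691 × 10^-3 mol (1:1 ratio)
[CH3COOH]_dilute = 2.691 × 10^-3 / 0.02500 = 0.1076 mol/L
Dilution factor = 250.0 / 20.22 = 12.36
[CH3COOH]_stock = 0.1076 × 12.36 = 1.331 mol/L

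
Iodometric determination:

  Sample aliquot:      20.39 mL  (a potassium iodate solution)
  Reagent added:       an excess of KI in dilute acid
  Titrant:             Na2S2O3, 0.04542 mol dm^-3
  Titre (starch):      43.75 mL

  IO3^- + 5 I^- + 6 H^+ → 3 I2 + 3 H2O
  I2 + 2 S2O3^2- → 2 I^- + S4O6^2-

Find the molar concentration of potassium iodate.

n(S2O3^2-) = 0.04375 × 0.04542 = 1.987 × 10^-3 mol
n(I2) = n(S2O3^2-)/2 = 9.936 × 10^-4 mol
From the 1:3 ratio, n(IO3^-) in the aliquot = 1/3 × 9.936 × 10^-4 = 3.312 × 10^-4 mol
[IO3^-] = 3.312 × 10^-4 / 0.02039 = 0.01624 mol/L

0.01624 mol/L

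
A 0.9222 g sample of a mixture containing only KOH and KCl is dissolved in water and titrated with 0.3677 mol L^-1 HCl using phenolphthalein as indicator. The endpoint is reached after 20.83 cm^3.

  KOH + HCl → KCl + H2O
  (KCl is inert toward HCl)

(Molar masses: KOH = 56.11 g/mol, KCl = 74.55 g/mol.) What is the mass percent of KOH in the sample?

46.60 %

n(HCl) = 0.02083 × 0.3677 = 7.659 × 10^-3 mol
Let x = n(KOH), y = n(KCl).
Titrant: 1x = 7.659 × 10^-3;  mass: 56.11x + 74.55y = 0.9222
Solving, x = 7.659 × 10^-3 mol, y = 6.606 × 10^-3 mol
mass of KOH = 7.659 × 10^-3 × 56.11 = 0.4298 g
% KOH = 0.4298 / 0.9222 × 100 = 46.60 %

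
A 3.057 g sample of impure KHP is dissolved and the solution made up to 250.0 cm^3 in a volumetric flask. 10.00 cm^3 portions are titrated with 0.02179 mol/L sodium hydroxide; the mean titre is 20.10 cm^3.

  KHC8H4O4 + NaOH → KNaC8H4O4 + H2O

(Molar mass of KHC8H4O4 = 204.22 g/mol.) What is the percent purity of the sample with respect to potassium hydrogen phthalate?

n(NaOH) per titration = 0.02010 × 0.02179 = 4.380 × 10^-4 mol
n(KHC8H4O4) in each aliquot = 4.380 × 10^-4 mol (1:1 ratio)
n(KHC8H4O4) in the whole flask = 4.380 × 10^-4 × 250.0/10.00 = 0.01095 mol
mass of KHC8H4O4 = 0.01095 × 204.22 = 2.236 g
% KHC8H4O4 = 2.236 / 3.057 × 100 = 73.15 %

73.15 %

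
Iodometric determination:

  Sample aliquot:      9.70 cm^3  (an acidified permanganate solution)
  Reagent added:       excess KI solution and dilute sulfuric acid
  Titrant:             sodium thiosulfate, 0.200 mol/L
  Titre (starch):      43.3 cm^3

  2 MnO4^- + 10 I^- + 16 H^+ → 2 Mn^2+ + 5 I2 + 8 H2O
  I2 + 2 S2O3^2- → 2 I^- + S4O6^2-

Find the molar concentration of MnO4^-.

n(S2O3^2-) = 0.0433 × 0.200 = 8.66 × 10^-3 mol
n(I2) = n(S2O3^2-)/2 = 4.33 × 10^-3 mol
From the 2:5 ratio, n(MnO4^-) in the aliquot = 2/5 × 4.33 × 10^-3 = 1.73 × 10^-3 mol
[MnO4^-] = 1.73 × 10^-3 / 0.00970 = 0.179 mol/L

0.179 mol/L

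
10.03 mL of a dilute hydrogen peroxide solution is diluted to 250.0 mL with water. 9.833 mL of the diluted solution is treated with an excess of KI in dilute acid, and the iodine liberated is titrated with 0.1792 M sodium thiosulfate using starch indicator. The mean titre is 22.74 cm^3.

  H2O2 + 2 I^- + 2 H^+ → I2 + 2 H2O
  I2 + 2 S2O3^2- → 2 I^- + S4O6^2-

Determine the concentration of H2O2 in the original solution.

n(S2O3^2-) = 0.02274 × 0.1792 = 4.075 × 10^-3 mol
n(I2) = n(S2O3^2-)/2 = 2.038 × 10^-3 mol
n(H2O2) in the aliquot = 2.038 × 10^-3 mol (1:1 ratio)
[H2O2]_dilute = 2.038 × 10^-3 / 0.009833 = 0.2072 mol/L
[H2O2]_original = 0.2072 × 250.0/10.03 = 5.165 mol/L

5.165 M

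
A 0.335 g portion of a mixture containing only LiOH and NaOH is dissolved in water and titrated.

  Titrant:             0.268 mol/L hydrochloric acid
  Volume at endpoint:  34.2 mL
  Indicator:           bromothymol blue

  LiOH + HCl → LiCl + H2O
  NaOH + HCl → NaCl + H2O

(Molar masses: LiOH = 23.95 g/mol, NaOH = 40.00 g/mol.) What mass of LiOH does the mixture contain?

0.0472 g

n(HCl) = 0.0342 × 0.268 = 9.17 × 10^-3 mol
Let x = n(LiOH), y = n(NaOH).
Titrant: 1x + 1y = 9.17 × 10^-3;  mass: 23.95x + 40.00y = 0.335
Solving, x = 1.97 × 10^-3 mol, y = 7.20 × 10^-3 mol
mass of LiOH = 1.97 × 10^-3 × 23.95 = 0.0472 g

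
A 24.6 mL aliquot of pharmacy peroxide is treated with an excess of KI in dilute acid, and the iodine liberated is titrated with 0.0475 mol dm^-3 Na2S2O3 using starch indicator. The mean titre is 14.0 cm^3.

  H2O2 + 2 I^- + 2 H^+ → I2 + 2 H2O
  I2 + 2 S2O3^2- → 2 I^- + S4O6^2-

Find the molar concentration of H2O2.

0.0135 mol/L

n(S2O3^2-) = 0.0140 × 0.0475 = 6.65 × 10^-4 mol
n(I2) = n(S2O3^2-)/2 = 3.32 × 10^-4 mol
n(H2O2) in the aliquot = 3.32 × 10^-4 mol (1:1 ratio)
[H2O2] = 3.32 × 10^-4 / 0.0246 = 0.0135 mol/L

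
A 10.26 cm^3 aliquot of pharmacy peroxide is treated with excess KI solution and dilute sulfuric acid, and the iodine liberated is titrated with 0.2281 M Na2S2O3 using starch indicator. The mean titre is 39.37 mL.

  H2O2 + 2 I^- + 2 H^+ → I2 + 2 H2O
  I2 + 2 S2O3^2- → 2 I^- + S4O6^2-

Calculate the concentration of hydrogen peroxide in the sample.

0.4376 M

n(S2O3^2-) = 0.03937 × 0.2281 = 8.980 × 10^-3 mol
n(I2) = n(S2O3^2-)/2 = 4.490 × 10^-3 mol
n(H2O2) in the aliquot = 4.490 × 10^-3 mol (1:1 ratio)
[H2O2] = 4.490 × 10^-3 / 0.01026 = 0.4376 mol/L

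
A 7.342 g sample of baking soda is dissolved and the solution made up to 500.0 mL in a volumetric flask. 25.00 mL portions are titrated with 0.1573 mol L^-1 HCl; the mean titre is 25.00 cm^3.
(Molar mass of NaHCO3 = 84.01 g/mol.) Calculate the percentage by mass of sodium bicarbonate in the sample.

NaHCO3 + HCl → NaCl + H2O + CO2
n(HCl) per titration = 0.02500 × 0.1573 = 3.933 × 10^-3 mol
n(NaHCO3) in each aliquot = 3.933 × 10^-3 mol (1:1 ratio)
n(NaHCO3) in the whole flask = 3.933 × 10^-3 × 500.0/25.00 = 0.07865 mol
mass of NaHCO3 = 0.07865 × 84.01 = 6.607 g
% NaHCO3 = 6.607 / 7.342 × 100 = 89.99 %

89.99 %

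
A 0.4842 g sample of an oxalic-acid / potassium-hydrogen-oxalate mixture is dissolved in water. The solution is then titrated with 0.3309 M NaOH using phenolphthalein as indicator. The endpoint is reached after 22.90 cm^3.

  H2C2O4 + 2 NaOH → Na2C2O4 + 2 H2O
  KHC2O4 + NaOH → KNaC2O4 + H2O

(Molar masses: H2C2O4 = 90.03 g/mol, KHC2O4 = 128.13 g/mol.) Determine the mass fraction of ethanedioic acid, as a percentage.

54.44 %

n(NaOH) = 0.02290 × 0.3309 = 7.578 × 10^-3 mol
Let x = n(H2C2O4), y = n(KHC2O4).
Titrant: 2x + 1y = 7.578 × 10^-3;  mass: 90.03x + 128.13y = 0.4842
Solving, x = 2.928 × 10^-3 mol, y = 1.722 × 10^-3 mol
mass of H2C2O4 = 2.928 × 10^-3 × 90.03 = 0.2636 g
% H2C2O4 = 0.2636 / 0.4842 × 100 = 54.44 %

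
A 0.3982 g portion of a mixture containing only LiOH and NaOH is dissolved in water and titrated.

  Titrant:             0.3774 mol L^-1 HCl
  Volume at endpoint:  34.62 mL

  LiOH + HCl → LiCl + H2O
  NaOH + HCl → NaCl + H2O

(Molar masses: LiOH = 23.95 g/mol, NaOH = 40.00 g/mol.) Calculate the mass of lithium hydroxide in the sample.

n(HCl) = 0.03462 × 0.3774 = 0.01307 mol
Let x = n(LiOH), y = n(NaOH).
Titrant: 1x + 1y = 0.01307;  mass: 23.95x + 40.00y = 0.3982
Solving, x = 7.752 × 10^-3 mol, y = 5.313 × 10^-3 mol
mass of LiOH = 7.752 × 10^-3 × 23.95 = 0.1857 g

0.1857 g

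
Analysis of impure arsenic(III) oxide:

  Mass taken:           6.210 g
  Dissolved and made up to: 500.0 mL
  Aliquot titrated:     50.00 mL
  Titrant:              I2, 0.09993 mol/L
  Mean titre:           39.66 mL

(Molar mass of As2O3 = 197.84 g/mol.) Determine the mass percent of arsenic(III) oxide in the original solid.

As2O3 + 2 I2 + 2 H2O → As2O5 + 4 HI
n(I2) per titration = 0.03966 × 0.09993 = 3.963 × 10^-3 mol
From the 1:2 ratio, n(As2O3) in each aliquot = 1/2 × 3.963 × 10^-3 = 1.982 × 10^-3 mol
n(As2O3) in the whole flask = 1.982 × 10^-3 × 500.0/50.00 = 0.01982 mol
mass of As2O3 = 0.01982 × 197.84 = 3.920 g
% As2O3 = 3.920 / 6.210 × 100 = 63.13 %

63.13 %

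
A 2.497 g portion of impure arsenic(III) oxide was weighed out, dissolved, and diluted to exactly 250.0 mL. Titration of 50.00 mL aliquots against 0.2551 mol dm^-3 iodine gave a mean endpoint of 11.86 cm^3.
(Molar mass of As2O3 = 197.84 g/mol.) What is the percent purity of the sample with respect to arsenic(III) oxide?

As2O3 + 2 I2 + 2 H2O → As2O5 + 4 HI
n(I2) per titration = 0.01186 × 0.2551 = 3.025 × 10^-3 mol
From the 1:2 ratio, n(As2O3) in each aliquot = 1/2 × 3.025 × 10^-3 = 1.513 × 10^-3 mol
n(As2O3) in the whole flask = 1.513 × 10^-3 × 250.0/50.00 = 7.564 × 10^-3 mol
mass of As2O3 = 7.564 × 10^-3 × 197.84 = 1.496 g
% As2O3 = 1.496 / 2.497 × 100 = 59.93 %

59.93 %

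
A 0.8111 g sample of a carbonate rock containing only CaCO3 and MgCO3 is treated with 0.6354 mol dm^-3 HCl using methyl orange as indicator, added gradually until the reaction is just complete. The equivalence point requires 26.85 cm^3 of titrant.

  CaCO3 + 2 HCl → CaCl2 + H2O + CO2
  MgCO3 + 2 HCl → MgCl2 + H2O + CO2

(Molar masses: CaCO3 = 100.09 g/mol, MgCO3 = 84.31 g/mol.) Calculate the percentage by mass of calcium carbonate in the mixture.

71.88 %

n(HCl) = 0.02685 × 0.6354 = 0.01706 mol
Let x = n(CaCO3), y = n(MgCO3).
Titrant: 2x + 2y = 0.01706;  mass: 100.09x + 84.31y = 0.8111
Solving, x = 5.825 × 10^-3 mol, y = 2.705 × 10^-3 mol
mass of CaCO3 = 5.825 × 10^-3 × 100.09 = 0.5830 g
% CaCO3 = 0.5830 / 0.8111 × 100 = 71.88 %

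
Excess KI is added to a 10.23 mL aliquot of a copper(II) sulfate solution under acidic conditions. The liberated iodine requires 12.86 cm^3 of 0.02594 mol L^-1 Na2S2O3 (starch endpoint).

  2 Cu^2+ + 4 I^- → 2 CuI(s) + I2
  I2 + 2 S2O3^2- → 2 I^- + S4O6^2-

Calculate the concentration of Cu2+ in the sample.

0.03261 mol/L

n(S2O3^2-) = 0.01286 × 0.02594 = 3.336 × 10^-4 mol
n(I2) = n(S2O3^2-)/2 = 1.668 × 10^-4 mol
From the 2:1 ratio, n(Cu2+) in the aliquot = 2/1 × 1.668 × 10^-4 = 3.336 × 10^-4 mol
[Cu2+] = 3.336 × 10^-4 / 0.01023 = 0.03261 mol/L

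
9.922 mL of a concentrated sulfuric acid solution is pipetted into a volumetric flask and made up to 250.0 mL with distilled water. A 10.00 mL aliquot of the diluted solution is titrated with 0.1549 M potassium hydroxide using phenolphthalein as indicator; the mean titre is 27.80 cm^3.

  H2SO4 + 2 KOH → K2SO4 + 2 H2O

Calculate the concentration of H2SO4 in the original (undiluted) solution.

n(KOH) = 0.02780 × 0.1549 = 4.306 × 10^-3 mol
From the 1:2 ratio, n(H2SO4) in the aliquot = 1/2 × 4.306 × 10^-3 = 2.153 × 10^-3 mol
[H2SO4]_dilute = 2.153 × 10^-3 / 0.01000 = 0.2153 mol/L
Dilution factor = 250.0 / 9.922 = 25.20
[H2SO4]_stock = 0.2153 × 25.20 = 5.425 mol/L

5.425 M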